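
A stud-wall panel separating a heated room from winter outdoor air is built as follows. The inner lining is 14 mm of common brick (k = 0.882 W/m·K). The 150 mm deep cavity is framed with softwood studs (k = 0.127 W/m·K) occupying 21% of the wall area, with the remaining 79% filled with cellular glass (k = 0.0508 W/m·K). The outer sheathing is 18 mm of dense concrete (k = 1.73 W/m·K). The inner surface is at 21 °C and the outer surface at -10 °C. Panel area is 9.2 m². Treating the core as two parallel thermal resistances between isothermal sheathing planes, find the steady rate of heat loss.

Sheathing layers in series; stud and cavity paths in parallel between them.
R_inner = 0.014/(0.882×9.2) = 0.001725 K/W
R_stud  = 0.15/(0.127×0.21×9.2) = 0.6113 K/W
R_cav   = 0.15/(0.0508×0.79×9.2) = 0.4063 K/W
1/R_core = 1/R_stud + 1/R_cav → R_core = 0.2441 K/W
R_outer = 0.018/(1.73×9.2) = 0.001131 K/W
R_total = 0.2469 K/W
Q = ΔT/R_total = 31/0.2469

Q ≈ 126 W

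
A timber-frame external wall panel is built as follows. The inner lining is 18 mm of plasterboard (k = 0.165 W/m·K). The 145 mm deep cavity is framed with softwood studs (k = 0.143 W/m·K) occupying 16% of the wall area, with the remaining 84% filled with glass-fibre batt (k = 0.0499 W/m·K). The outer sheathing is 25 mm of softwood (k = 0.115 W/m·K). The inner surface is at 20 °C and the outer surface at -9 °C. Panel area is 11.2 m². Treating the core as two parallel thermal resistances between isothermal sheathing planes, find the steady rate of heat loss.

Q ≈ 127 W

Sheathing layers in series; stud and cavity paths in parallel between them.
R_inner = 0.018/(0.165×11.2) = 0.00974 K/W
R_stud  = 0.145/(0.143×0.16×11.2) = 0.5658 K/W
R_cav   = 0.145/(0.0499×0.84×11.2) = 0.3089 K/W
1/R_core = 1/R_stud + 1/R_cav → R_core = 0.1998 K/W
R_outer = 0.025/(0.115×11.2) = 0.01941 K/W
R_total = 0.229 K/W
Q = ΔT/R_total = 29/0.229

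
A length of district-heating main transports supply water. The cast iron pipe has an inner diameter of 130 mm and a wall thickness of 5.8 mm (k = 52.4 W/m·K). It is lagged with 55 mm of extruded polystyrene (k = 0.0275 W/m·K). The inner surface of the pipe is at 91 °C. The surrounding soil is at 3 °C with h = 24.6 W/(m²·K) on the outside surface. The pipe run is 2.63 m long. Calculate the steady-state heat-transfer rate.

Q ≈ 68.5 W

For a radial system each layer contributes R = ln(r_out/r_in)/(2πkL); films add R = 1/(hA).
R_cast iron pipe wall = ln(70.8/65)/(2π×52.4×2.63) = 9.871×10^-5 K/W
R_extruded polystyrene = ln(125.8/70.8)/(2π×0.0275×2.63) = 1.265 K/W
R_outer film = 1/(h_o·2πr_oL) = 1/(24.6×2π×0.1258×2.63) = 0.01955 K/W
R_total = 1.285 K/W
Q = ΔT/R_total = 88/1.285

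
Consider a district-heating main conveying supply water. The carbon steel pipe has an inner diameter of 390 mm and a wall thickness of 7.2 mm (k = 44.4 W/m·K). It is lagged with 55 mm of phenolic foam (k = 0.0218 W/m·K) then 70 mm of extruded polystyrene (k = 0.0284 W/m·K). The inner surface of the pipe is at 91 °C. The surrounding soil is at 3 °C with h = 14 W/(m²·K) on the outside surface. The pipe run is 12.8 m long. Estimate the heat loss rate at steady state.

Q ≈ 359 W

Treating each annulus and film as a series resistance:
R_carbon steel pipe wall = ln(202.2/195)/(2π×44.4×12.8) = 1.015×10^-5 K/W
R_phenolic foam = ln(257.2/202.2)/(2π×0.0218×12.8) = 0.1372 K/W
R_extruded polystyrene = ln(327.2/257.2)/(2π×0.0284×12.8) = 0.1054 K/W
R_outer film = 1/(h_o·2πr_oL) = 1/(14×2π×0.3272×12.8) = 0.002714 K/W
R_total = 0.2453 K/W
Q = ΔT/R_total = 88/0.2453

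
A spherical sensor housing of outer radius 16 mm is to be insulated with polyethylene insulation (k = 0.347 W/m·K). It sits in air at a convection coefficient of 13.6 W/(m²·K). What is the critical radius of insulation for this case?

r_cr ≈ 51 mm

For a sphere r_cr = 2k/h = 2×0.347/13.6
r_cr = 51 mm; since the bare radius (16 mm) is below r_cr, adding a thin layer of insulation will *increase* heat loss.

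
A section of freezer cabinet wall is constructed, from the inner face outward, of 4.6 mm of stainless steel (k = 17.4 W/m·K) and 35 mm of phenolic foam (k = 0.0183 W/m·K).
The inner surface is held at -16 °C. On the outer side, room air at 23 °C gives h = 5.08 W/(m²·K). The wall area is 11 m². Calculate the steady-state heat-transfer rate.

Using the resistance-network approach (series):
R_stainless steel = L/(kA) = 0.0046/(17.4×11) = 2.403×10^-5 K/W
R_phenolic foam = L/(kA) = 0.035/(0.0183×11) = 0.1739 K/W
R_outer film = 1/(h_o·A) = 1/(5.08×11) = 0.0179 K/W
R_total = 0.1918 K/W
Q = ΔT / R_total = 39 / 0.1918

Q ≈ 203 W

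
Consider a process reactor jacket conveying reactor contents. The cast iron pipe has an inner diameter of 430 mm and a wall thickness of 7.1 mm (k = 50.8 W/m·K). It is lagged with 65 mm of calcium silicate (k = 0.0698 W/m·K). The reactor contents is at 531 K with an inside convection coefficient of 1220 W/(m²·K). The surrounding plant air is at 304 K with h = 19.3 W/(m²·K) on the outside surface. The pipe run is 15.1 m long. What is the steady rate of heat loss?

For a radial system each layer contributes R = ln(r_out/r_in)/(2πkL); films add R = 1/(hA).
R_inner film = 1/(h_i·2πr₁L) = 1/(1220×2π×0.215×15.1) = 4.018×10^-5 K/W
R_cast iron pipe wall = ln(222.1/215)/(2π×50.8×15.1) = 6.741×10^-6 K/W
R_calcium silicate = ln(287.1/222.1)/(2π×0.0698×15.1) = 0.03876 K/W
R_outer film = 1/(h_o·2πr_oL) = 1/(19.3×2π×0.2871×15.1) = 0.001902 K/W
R_total = 0.04071 K/W
Q = ΔT/R_total = 227/0.04071

Q ≈ 5580 W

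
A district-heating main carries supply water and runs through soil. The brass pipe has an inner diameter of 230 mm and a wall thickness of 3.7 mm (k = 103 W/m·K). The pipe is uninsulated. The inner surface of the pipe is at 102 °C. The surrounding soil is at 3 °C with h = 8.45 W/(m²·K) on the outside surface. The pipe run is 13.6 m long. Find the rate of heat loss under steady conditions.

Radial resistances (cylindrical: R_cond = ln(r_o/r_i)/(2πkL), R_conv = 1/(h·2πrL)):
R_brass pipe wall = ln(118.7/115)/(2π×103×13.6) = 3.598×10^-6 K/W
R_outer film = 1/(h_o·2πr_oL) = 1/(8.45×2π×0.1187×13.6) = 0.01167 K/W
R_total = 0.01167 K/W
Q = ΔT/R_total = 99/0.01167

Q ≈ 8480 W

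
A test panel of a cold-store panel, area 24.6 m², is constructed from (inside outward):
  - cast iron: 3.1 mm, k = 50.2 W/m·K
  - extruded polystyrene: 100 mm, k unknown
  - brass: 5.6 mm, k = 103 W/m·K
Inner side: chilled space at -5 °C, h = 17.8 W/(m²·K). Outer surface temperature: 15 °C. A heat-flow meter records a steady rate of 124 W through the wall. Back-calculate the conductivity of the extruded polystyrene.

Series thermal resistances:
R_inner film = 1/(h_i·A) = 1/(17.8×24.6) = 0.002284 K/W
R_cast iron = L/(kA) = 0.0031/(50.2×24.6) = 2.51×10^-6 K/W
R_brass = L/(kA) = 0.0056/(103×24.6) = 2.21×10^-6 K/W
Sum of known resistances R_other = 0.002288 K/W
Total R = ΔT/Q = 20/124 = 0.1613 K/W
R_extruded polystyrene = R_total − R_other = 0.159 K/W
k = L/(R·A) = 0.1/(0.159×24.6)

k ≈ 0.0256 W/(m·K)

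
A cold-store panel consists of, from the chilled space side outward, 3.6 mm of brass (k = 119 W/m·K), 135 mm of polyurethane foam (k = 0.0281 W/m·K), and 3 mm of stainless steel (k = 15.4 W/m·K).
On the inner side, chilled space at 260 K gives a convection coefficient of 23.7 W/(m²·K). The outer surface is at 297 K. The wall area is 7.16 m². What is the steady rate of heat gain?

Series thermal resistances:
R_inner film = 1/(h_i·A) = 1/(23.7×7.16) = 0.005893 K/W
R_brass = L/(kA) = 0.0036/(119×7.16) = 4.225×10^-6 K/W
R_polyurethane foam = L/(kA) = 0.135/(0.0281×7.16) = 0.671 K/W
R_stainless steel = L/(kA) = 0.003/(15.4×7.16) = 2.721×10^-5 K/W
R_total = 0.6769 K/W
Q = ΔT / R_total = 37 / 0.6769

Q ≈ 54.7 W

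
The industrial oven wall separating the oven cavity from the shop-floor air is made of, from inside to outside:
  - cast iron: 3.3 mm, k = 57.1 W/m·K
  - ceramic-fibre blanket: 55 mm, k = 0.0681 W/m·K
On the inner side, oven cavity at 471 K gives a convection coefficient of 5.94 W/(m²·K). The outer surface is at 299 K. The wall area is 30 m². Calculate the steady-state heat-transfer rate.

Treating each layer as a thermal resistance in series:
R_inner film = 1/(h_i·A) = 1/(5.94×30) = 0.005612 K/W
R_cast iron = L/(kA) = 0.0033/(57.1×30) = 1.926×10^-6 K/W
R_ceramic-fibre blanket = L/(kA) = 0.055/(0.0681×30) = 0.02692 K/W
R_total = 0.03253 K/W
Q = ΔT / R_total = 172 / 0.03253

Q ≈ 5290 W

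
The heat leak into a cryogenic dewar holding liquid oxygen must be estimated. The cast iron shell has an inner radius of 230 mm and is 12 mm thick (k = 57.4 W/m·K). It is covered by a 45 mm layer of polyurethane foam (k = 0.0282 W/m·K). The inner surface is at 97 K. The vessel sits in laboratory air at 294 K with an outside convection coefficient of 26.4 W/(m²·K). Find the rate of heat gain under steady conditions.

Q ≈ 106 W

Each spherical layer contributes R = (1/r_i − 1/r_o)/(4πk):
R_cast iron shell = (1/0.23 − 1/0.242)/(4π×57.4) = 2.989×10^-4 K/W
R_polyurethane foam = (1/0.242 − 1/0.287)/(4π×0.0282) = 1.828 K/W
R_outer film = 1/(h·4πr_o²) = 1/(26.4×4π×0.287²) = 0.0366 K/W
R_total = 1.865 K/W
Q = ΔT/R_total = 197/1.865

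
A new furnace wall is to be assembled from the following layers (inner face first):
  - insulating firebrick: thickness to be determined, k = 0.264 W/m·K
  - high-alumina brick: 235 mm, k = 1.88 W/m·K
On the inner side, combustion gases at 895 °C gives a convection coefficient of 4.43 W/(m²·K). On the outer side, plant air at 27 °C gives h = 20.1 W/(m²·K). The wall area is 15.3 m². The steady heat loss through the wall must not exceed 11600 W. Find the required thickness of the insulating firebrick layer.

Model the wall as resistances in series:
R_inner film = 1/(h_i·A) = 1/(4.43×15.3) = 0.01475 K/W
R_high-alumina brick = L/(kA) = 0.235/(1.88×15.3) = 0.00817 K/W
R_outer film = 1/(h_o·A) = 1/(20.1×15.3) = 0.003252 K/W
Sum of the known resistances R_other = 0.02618 K/W
Required total resistance R_tot = ΔT/Q_allow = 868/11600 = 0.07483 K/W
R_insulating firebrick = R_tot − R_other = 0.04865 K/W
L = R·k·A = 0.04865×0.264×15.3

L ≈ 197 mm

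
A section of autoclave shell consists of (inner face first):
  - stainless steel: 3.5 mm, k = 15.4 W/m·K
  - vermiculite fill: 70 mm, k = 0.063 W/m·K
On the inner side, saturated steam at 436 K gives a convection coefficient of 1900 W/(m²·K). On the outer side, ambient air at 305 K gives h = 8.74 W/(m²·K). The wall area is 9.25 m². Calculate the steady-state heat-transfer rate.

Thermal resistances in series:
R_inner film = 1/(h_i·A) = 1/(1900×9.25) = 5.69×10^-5 K/W
R_stainless steel = L/(kA) = 0.0035/(15.4×9.25) = 2.457×10^-5 K/W
R_vermiculite fill = L/(kA) = 0.07/(0.063×9.25) = 0.1201 K/W
R_outer film = 1/(h_o·A) = 1/(8.74×9.25) = 0.01237 K/W
R_total = 0.1326 K/W
Q = ΔT / R_total = 131 / 0.1326

Q ≈ 988 W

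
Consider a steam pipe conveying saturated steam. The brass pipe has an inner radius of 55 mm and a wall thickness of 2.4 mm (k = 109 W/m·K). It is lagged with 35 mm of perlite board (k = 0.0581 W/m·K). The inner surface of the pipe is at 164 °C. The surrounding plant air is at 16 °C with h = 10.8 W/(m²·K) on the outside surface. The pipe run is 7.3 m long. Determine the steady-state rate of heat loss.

Per-layer cylindrical resistances, series-summed:
R_brass pipe wall = ln(57.4/55)/(2π×109×7.3) = 8.543×10^-6 K/W
R_perlite board = ln(92.4/57.4)/(2π×0.0581×7.3) = 0.1787 K/W
R_outer film = 1/(h_o·2πr_oL) = 1/(10.8×2π×0.0924×7.3) = 0.02185 K/W
R_total = 0.2005 K/W
Q = ΔT/R_total = 148/0.2005

Q ≈ 738 W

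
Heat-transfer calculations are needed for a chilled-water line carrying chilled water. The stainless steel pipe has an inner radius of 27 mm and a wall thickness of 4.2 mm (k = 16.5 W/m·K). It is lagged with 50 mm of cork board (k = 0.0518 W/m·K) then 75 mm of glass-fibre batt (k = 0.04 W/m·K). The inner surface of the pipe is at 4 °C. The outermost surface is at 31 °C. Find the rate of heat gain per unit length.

q′ ≈ 4.87 W/m

For a radial system each layer contributes R = ln(r_out/r_in)/(2πkL); films add R = 1/(hA).
R_stainless steel pipe wall = ln(31.2/27)/(2π×16.5×1) = 0.001395 K/W
R_cork board = ln(81.2/31.2)/(2π×0.0518×1) = 2.939 K/W
R_glass-fibre batt = ln(156.2/81.2)/(2π×0.04×1) = 2.603 K/W
R_total = 5.543 K/W
Q = ΔT/R_total = 27/5.543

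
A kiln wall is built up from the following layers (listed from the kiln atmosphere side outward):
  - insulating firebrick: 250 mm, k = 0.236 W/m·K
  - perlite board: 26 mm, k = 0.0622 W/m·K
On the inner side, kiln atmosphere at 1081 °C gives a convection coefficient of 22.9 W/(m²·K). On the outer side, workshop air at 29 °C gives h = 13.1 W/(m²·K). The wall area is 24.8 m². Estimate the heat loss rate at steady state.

Model the wall as resistances in series:
R_inner film = 1/(h_i·A) = 1/(22.9×24.8) = 0.001761 K/W
R_insulating firebrick = L/(kA) = 0.25/(0.236×24.8) = 0.04271 K/W
R_perlite board = L/(kA) = 0.026/(0.0622×24.8) = 0.01686 K/W
R_outer film = 1/(h_o·A) = 1/(13.1×24.8) = 0.003078 K/W
R_total = 0.06441 K/W
Q = ΔT / R_total = 1052 / 0.06441

Q ≈ 16300 W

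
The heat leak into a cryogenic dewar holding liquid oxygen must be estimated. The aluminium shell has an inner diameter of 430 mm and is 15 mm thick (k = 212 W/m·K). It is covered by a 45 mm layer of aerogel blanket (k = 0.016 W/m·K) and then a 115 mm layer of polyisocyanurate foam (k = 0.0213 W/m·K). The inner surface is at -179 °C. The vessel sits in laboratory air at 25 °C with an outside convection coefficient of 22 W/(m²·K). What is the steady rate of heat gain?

Each spherical layer contributes R = (1/r_i − 1/r_o)/(4πk):
R_aluminium shell = (1/0.215 − 1/0.23)/(4π×212) = 1.139×10^-4 K/W
R_aerogel blanket = (1/0.23 − 1/0.275)/(4π×0.016) = 3.539 K/W
R_polyisocyanurate foam = (1/0.275 − 1/0.39)/(4π×0.0213) = 4.006 K/W
R_outer film = 1/(h·4πr_o²) = 1/(22×4π×0.39²) = 0.02378 K/W
R_total = 7.568 K/W
Q = ΔT/R_total = 204/7.568

Q ≈ 27 W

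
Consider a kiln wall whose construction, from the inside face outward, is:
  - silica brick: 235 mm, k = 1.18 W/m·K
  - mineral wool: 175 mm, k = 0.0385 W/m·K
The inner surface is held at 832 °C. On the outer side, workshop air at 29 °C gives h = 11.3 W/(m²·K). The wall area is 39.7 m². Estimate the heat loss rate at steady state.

Q ≈ 6600 W

Model the wall as resistances in series:
R_silica brick = L/(kA) = 0.235/(1.18×39.7) = 0.005016 K/W
R_mineral wool = L/(kA) = 0.175/(0.0385×39.7) = 0.1145 K/W
R_outer film = 1/(h_o·A) = 1/(11.3×39.7) = 0.002229 K/W
R_total = 0.1217 K/W
Q = ΔT / R_total = 803 / 0.1217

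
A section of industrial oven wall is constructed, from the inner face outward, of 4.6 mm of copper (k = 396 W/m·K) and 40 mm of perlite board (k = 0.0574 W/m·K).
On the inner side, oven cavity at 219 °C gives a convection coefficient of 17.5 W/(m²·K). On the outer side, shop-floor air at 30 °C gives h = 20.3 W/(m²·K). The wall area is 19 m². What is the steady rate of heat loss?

Using the resistance-network approach (series):
R_inner film = 1/(h_i·A) = 1/(17.5×19) = 0.003008 K/W
R_copper = L/(kA) = 0.0046/(396×19) = 6.114×10^-7 K/W
R_perlite board = L/(kA) = 0.04/(0.0574×19) = 0.03668 K/W
R_outer film = 1/(h_o·A) = 1/(20.3×19) = 0.002593 K/W
R_total = 0.04228 K/W
Q = ΔT / R_total = 189 / 0.04228

Q ≈ 4470 W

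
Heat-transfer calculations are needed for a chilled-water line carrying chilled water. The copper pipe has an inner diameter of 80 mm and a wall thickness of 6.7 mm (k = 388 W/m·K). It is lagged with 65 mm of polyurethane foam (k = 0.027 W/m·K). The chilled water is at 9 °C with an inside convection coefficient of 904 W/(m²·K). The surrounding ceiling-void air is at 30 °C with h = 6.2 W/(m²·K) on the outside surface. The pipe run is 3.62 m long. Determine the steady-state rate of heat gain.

Q ≈ 14.1 W

Radial resistances (cylindrical: R_cond = ln(r_o/r_i)/(2πkL), R_conv = 1/(h·2πrL)):
R_inner film = 1/(h_i·2πr₁L) = 1/(904×2π×0.04×3.62) = 0.001216 K/W
R_copper pipe wall = ln(46.7/40)/(2π×388×3.62) = 1.755×10^-5 K/W
R_polyurethane foam = ln(111.7/46.7)/(2π×0.027×3.62) = 1.42 K/W
R_outer film = 1/(h_o·2πr_oL) = 1/(6.2×2π×0.1117×3.62) = 0.06348 K/W
R_total = 1.485 K/W
Q = ΔT/R_total = 21/1.485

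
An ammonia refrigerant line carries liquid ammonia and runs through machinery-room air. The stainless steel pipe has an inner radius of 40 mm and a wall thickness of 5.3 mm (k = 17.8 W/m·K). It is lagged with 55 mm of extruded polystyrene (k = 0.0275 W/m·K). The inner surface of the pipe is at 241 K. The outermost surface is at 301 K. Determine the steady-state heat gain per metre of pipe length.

For a radial system each layer contributes R = ln(r_out/r_in)/(2πkL); films add R = 1/(hA).
R_stainless steel pipe wall = ln(45.3/40)/(2π×17.8×1) = 0.001113 K/W
R_extruded polystyrene = ln(100.3/45.3)/(2π×0.0275×1) = 4.6 K/W
R_total = 4.601 K/W
Q = ΔT/R_total = 60/4.601

q′ ≈ 13 W/m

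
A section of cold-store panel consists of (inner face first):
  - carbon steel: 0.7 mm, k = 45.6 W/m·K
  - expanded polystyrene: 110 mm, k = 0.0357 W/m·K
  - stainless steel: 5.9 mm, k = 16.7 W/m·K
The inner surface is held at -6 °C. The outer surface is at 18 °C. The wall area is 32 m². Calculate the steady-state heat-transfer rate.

Q ≈ 249 W

Thermal resistances in series:
R_carbon steel = L/(kA) = 0.0007/(45.6×32) = 4.797×10^-7 K/W
R_expanded polystyrene = L/(kA) = 0.11/(0.0357×32) = 0.09629 K/W
R_stainless steel = L/(kA) = 0.0059/(16.7×32) = 1.104×10^-5 K/W
R_total = 0.0963 K/W
Q = ΔT / R_total = 24 / 0.0963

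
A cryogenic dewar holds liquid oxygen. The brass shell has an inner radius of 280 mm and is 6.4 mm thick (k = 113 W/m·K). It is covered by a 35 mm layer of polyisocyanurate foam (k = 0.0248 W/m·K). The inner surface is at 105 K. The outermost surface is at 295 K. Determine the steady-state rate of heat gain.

Q ≈ 156 W

Each spherical layer contributes R = (1/r_i − 1/r_o)/(4πk):
R_brass shell = (1/0.28 − 1/0.2864)/(4π×113) = 5.62×10^-5 K/W
R_polyisocyanurate foam = (1/0.2864 − 1/0.3214)/(4π×0.0248) = 1.22 K/W
R_total = 1.22 K/W
Q = ΔT/R_total = 190/1.22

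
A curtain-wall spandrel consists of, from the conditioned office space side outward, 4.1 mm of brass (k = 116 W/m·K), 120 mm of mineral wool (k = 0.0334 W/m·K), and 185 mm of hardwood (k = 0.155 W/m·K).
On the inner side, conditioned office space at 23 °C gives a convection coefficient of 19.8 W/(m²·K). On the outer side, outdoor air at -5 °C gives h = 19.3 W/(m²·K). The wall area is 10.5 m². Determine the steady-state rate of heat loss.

Q ≈ 60.1 W

Treating each layer as a thermal resistance in series:
R_inner film = 1/(h_i·A) = 1/(19.8×10.5) = 0.00481 K/W
R_brass = L/(kA) = 0.0041/(116×10.5) = 3.366×10^-6 K/W
R_mineral wool = L/(kA) = 0.12/(0.0334×10.5) = 0.3422 K/W
R_hardwood = L/(kA) = 0.185/(0.155×10.5) = 0.1137 K/W
R_outer film = 1/(h_o·A) = 1/(19.3×10.5) = 0.004935 K/W
R_total = 0.4656 K/W
Q = ΔT / R_total = 28 / 0.4656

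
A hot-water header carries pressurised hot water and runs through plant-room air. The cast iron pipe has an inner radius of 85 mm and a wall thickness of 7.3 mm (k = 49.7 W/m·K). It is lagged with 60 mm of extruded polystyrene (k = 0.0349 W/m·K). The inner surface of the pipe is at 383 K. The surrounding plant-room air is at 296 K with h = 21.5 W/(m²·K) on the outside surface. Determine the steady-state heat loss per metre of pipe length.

q′ ≈ 37.3 W/m

For a radial system each layer contributes R = ln(r_out/r_in)/(2πkL); films add R = 1/(hA).
R_cast iron pipe wall = ln(92.3/85)/(2π×49.7×1) = 2.638×10^-4 K/W
R_extruded polystyrene = ln(152.3/92.3)/(2π×0.0349×1) = 2.284 K/W
R_outer film = 1/(h_o·2πr_oL) = 1/(21.5×2π×0.1523×1) = 0.04861 K/W
R_total = 2.333 K/W
Q = ΔT/R_total = 87/2.333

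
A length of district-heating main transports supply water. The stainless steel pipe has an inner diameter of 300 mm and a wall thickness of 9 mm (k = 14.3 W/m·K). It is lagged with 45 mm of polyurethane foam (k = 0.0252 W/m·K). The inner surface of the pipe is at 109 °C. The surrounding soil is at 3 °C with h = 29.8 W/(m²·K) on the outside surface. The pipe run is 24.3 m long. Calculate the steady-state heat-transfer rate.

Treating each annulus and film as a series resistance:
R_stainless steel pipe wall = ln(159/150)/(2π×14.3×24.3) = 2.669×10^-5 K/W
R_polyurethane foam = ln(204/159)/(2π×0.0252×24.3) = 0.06477 K/W
R_outer film = 1/(h_o·2πr_oL) = 1/(29.8×2π×0.204×24.3) = 0.001077 K/W
R_total = 0.06588 K/W
Q = ΔT/R_total = 106/0.06588

Q ≈ 1610 W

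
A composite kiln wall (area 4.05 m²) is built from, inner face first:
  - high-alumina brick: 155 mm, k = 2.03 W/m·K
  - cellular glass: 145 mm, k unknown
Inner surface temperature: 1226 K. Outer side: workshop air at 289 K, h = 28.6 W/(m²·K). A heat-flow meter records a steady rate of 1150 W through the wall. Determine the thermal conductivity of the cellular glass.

Treating each layer as a thermal resistance in series:
R_high-alumina brick = L/(kA) = 0.155/(2.03×4.05) = 0.01885 K/W
R_outer film = 1/(h_o·A) = 1/(28.6×4.05) = 0.008633 K/W
Sum of known resistances R_other = 0.02749 K/W
Total R = ΔT/Q = 937/1150 = 0.8148 K/W
R_cellular glass = R_total − R_other = 0.7873 K/W
k = L/(R·A) = 0.145/(0.7873×4.05)

k ≈ 0.0455 W/(m·K)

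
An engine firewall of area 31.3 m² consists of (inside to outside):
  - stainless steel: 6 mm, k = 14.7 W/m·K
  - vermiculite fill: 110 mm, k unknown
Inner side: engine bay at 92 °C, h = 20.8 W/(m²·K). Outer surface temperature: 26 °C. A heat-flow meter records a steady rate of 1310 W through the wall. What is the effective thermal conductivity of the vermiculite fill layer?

k ≈ 0.072 W/(m·K)

Treating each layer as a thermal resistance in series:
R_inner film = 1/(h_i·A) = 1/(20.8×31.3) = 0.001536 K/W
R_stainless steel = L/(kA) = 0.006/(14.7×31.3) = 1.304×10^-5 K/W
Sum of known resistances R_other = 0.001549 K/W
Total R = ΔT/Q = 66/1310 = 0.05038 K/W
R_vermiculite fill = R_total − R_other = 0.04883 K/W
k = L/(R·A) = 0.11/(0.04883×31.3)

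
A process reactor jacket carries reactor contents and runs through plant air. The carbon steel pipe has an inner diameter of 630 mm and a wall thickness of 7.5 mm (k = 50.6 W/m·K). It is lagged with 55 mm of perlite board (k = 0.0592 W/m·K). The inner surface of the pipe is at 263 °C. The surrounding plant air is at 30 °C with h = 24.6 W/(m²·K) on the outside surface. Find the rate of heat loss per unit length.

Radial resistances (cylindrical: R_cond = ln(r_o/r_i)/(2πkL), R_conv = 1/(h·2πrL)):
R_carbon steel pipe wall = ln(322.5/315)/(2π×50.6×1) = 7.401×10^-5 K/W
R_perlite board = ln(377.5/322.5)/(2π×0.0592×1) = 0.4233 K/W
R_outer film = 1/(h_o·2πr_oL) = 1/(24.6×2π×0.3775×1) = 0.01714 K/W
R_total = 0.4406 K/W
Q = ΔT/R_total = 233/0.4406

q′ ≈ 529 W/m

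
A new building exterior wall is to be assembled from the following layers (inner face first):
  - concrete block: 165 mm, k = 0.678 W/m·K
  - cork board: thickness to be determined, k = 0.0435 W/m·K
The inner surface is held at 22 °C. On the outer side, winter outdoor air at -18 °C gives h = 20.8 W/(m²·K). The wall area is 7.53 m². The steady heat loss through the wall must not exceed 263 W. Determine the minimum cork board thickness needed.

Model the wall as resistances in series:
R_concrete block = L/(kA) = 0.165/(0.678×7.53) = 0.03232 K/W
R_outer film = 1/(h_o·A) = 1/(20.8×7.53) = 0.006385 K/W
Sum of the known resistances R_other = 0.0387 K/W
Required total resistance R_tot = ΔT/Q_allow = 40/263 = 0.1521 K/W
R_cork board = R_tot − R_other = 0.1134 K/W
L = R·k·A = 0.1134×0.0435×7.53

L ≈ 37.1 mm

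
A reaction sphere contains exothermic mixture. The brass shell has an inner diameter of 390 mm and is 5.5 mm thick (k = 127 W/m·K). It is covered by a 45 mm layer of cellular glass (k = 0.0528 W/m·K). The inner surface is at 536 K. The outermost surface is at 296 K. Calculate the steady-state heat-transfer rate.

Spherical conduction: R = (1/r_in − 1/r_out)/(4πk) per layer; series-sum.
R_brass shell = (1/0.195 − 1/0.2005)/(4π×127) = 8.815×10^-5 K/W
R_cellular glass = (1/0.2005 − 1/0.2455)/(4π×0.0528) = 1.378 K/W
R_total = 1.378 K/W
Q = ΔT/R_total = 240/1.378

Q ≈ 174 W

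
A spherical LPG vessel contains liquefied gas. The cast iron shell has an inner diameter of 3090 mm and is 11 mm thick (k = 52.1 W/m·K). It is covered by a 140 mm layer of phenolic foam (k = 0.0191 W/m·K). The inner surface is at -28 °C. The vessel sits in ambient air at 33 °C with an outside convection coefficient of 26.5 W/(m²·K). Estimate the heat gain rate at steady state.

Radial (spherical) resistances in series:
R_cast iron shell = (1/1.545 − 1/1.556)/(4π×52.1) = 6.989×10^-6 K/W
R_phenolic foam = (1/1.556 − 1/1.696)/(4π×0.0191) = 0.221 K/W
R_outer film = 1/(h·4πr_o²) = 1/(26.5×4π×1.696²) = 0.001044 K/W
R_total = 0.2221 K/W
Q = ΔT/R_total = 61/0.2221

Q ≈ 275 W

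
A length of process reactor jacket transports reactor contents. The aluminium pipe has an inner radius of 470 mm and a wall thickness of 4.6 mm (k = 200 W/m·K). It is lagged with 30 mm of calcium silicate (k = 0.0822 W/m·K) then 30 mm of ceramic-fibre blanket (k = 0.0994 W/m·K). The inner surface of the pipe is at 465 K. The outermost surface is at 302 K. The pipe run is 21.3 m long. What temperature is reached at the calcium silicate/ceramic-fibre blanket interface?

T ≈ 373 K

Treating each annulus and film as a series resistance:
R_aluminium pipe wall = ln(474.6/470)/(2π×200×21.3) = 3.639×10^-7 K/W
R_calcium silicate = ln(504.6/474.6)/(2π×0.0822×21.3) = 0.005572 K/W
R_ceramic-fibre blanket = ln(534.6/504.6)/(2π×0.0994×21.3) = 0.004341 K/W
R_total = 0.009913 K/W
Q = ΔT/R_total = 163/0.009913
Q = 16400 W
T_interface = T_inner − Q·ΣR(inner→interface) = 465 − 16400×0.005572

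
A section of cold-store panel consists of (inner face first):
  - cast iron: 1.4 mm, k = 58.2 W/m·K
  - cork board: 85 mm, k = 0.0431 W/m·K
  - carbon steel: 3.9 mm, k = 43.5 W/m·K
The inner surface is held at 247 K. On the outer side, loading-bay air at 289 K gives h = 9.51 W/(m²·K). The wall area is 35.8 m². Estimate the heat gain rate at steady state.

Treating each layer as a thermal resistance in series:
R_cast iron = L/(kA) = 0.0014/(58.2×35.8) = 6.719×10^-7 K/W
R_cork board = L/(kA) = 0.085/(0.0431×35.8) = 0.05509 K/W
R_carbon steel = L/(kA) = 0.0039/(43.5×35.8) = 2.504×10^-6 K/W
R_outer film = 1/(h_o·A) = 1/(9.51×35.8) = 0.002937 K/W
R_total = 0.05803 K/W
Q = ΔT / R_total = 42 / 0.05803

Q ≈ 724 W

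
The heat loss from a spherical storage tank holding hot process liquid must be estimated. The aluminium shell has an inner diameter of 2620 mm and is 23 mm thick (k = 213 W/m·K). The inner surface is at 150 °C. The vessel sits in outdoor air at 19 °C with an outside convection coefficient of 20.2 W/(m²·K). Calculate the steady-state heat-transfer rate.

Q ≈ 59000 W

Each spherical layer contributes R = (1/r_i − 1/r_o)/(4πk):
R_aluminium shell = (1/1.31 − 1/1.333)/(4π×213) = 4.921×10^-6 K/W
R_outer film = 1/(h·4πr_o²) = 1/(20.2×4π×1.333²) = 0.002217 K/W
R_total = 0.002222 K/W
Q = ΔT/R_total = 131/0.002222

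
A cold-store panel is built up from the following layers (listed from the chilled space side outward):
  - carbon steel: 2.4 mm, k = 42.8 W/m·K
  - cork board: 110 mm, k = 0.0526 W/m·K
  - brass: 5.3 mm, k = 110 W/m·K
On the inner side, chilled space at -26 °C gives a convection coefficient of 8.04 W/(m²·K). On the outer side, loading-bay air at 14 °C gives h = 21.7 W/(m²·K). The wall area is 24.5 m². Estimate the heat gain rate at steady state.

Q ≈ 433 W

Using the resistance-network approach (series):
R_inner film = 1/(h_i·A) = 1/(8.04×24.5) = 0.005077 K/W
R_carbon steel = L/(kA) = 0.0024/(42.8×24.5) = 2.289×10^-6 K/W
R_cork board = L/(kA) = 0.11/(0.0526×24.5) = 0.08536 K/W
R_brass = L/(kA) = 0.0053/(110×24.5) = 1.967×10^-6 K/W
R_outer film = 1/(h_o·A) = 1/(21.7×24.5) = 0.001881 K/W
R_total = 0.09232 K/W
Q = ΔT / R_total = 40 / 0.09232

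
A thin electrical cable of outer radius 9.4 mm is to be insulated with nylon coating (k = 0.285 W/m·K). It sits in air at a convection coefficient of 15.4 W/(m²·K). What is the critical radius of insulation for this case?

For a cylinder r_cr = k/h = 0.285/15.4
r_cr = 18.5 mm; since the bare radius (9.4 mm) is below r_cr, adding a thin layer of insulation will *increase* heat loss.

r_cr ≈ 18.5 mm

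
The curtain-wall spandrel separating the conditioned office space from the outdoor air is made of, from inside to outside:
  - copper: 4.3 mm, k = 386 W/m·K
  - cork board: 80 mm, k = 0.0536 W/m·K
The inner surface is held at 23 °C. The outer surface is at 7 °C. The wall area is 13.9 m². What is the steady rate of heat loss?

Thermal resistances in series:
R_copper = L/(kA) = 0.0043/(386×13.9) = 8.014×10^-7 K/W
R_cork board = L/(kA) = 0.08/(0.0536×13.9) = 0.1074 K/W
R_total = 0.1074 K/W
Q = ΔT / R_total = 16 / 0.1074

Q ≈ 149 W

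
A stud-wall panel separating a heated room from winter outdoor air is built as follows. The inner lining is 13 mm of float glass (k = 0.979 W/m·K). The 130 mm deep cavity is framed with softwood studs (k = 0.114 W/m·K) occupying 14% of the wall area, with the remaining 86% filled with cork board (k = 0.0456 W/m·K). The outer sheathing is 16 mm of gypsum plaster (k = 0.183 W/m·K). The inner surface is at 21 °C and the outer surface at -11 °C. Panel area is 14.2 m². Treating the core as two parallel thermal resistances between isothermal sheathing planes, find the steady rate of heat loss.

Q ≈ 185 W

Sheathing layers in series; stud and cavity paths in parallel between them.
R_inner = 0.013/(0.979×14.2) = 9.351×10^-4 K/W
R_stud  = 0.13/(0.114×0.14×14.2) = 0.5736 K/W
R_cav   = 0.13/(0.0456×0.86×14.2) = 0.2334 K/W
1/R_core = 1/R_stud + 1/R_cav → R_core = 0.1659 K/W
R_outer = 0.016/(0.183×14.2) = 0.006157 K/W
R_total = 0.173 K/W
Q = ΔT/R_total = 32/0.173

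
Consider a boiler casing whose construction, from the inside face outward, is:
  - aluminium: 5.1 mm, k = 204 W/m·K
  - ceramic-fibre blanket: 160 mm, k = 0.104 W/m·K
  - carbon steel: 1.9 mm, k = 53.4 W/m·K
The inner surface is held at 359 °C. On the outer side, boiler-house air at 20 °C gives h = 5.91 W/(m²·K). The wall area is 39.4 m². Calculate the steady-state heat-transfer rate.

Q ≈ 7820 W

Model the wall as resistances in series:
R_aluminium = L/(kA) = 0.0051/(204×39.4) = 6.345×10^-7 K/W
R_ceramic-fibre blanket = L/(kA) = 0.16/(0.104×39.4) = 0.03905 K/W
R_carbon steel = L/(kA) = 0.0019/(53.4×39.4) = 9.031×10^-7 K/W
R_outer film = 1/(h_o·A) = 1/(5.91×39.4) = 0.004295 K/W
R_total = 0.04334 K/W
Q = ΔT / R_total = 339 / 0.04334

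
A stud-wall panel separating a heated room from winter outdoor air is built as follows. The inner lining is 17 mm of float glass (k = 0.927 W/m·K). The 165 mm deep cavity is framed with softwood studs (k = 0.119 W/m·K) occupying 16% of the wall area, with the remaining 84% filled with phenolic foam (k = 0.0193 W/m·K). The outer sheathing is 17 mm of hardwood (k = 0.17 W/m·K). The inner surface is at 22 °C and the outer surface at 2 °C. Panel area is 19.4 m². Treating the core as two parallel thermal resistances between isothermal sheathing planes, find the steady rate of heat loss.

Sheathing layers in series; stud and cavity paths in parallel between them.
R_inner = 0.017/(0.927×19.4) = 9.453×10^-4 K/W
R_stud  = 0.165/(0.119×0.16×19.4) = 0.4467 K/W
R_cav   = 0.165/(0.0193×0.84×19.4) = 0.5246 K/W
1/R_core = 1/R_stud + 1/R_cav → R_core = 0.2413 K/W
R_outer = 0.017/(0.17×19.4) = 0.005155 K/W
R_total = 0.2474 K/W
Q = ΔT/R_total = 20/0.2474

Q ≈ 80.9 W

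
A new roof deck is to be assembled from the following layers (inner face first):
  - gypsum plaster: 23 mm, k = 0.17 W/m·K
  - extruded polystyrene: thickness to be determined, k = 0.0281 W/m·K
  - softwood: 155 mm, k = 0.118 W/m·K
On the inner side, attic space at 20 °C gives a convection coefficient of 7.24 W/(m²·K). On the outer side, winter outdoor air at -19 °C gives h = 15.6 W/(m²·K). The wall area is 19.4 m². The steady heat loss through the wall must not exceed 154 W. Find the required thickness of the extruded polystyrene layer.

Series thermal resistances:
R_inner film = 1/(h_i·A) = 1/(7.24×19.4) = 0.00712 K/W
R_gypsum plaster = L/(kA) = 0.023/(0.17×19.4) = 0.006974 K/W
R_softwood = L/(kA) = 0.155/(0.118×19.4) = 0.06771 K/W
R_outer film = 1/(h_o·A) = 1/(15.6×19.4) = 0.003304 K/W
Sum of the known resistances R_other = 0.08511 K/W
Required total resistance R_tot = ΔT/Q_allow = 39/154 = 0.2532 K/W
R_extruded polystyrene = R_tot − R_other = 0.1681 K/W
L = R·k·A = 0.1681×0.0281×19.4

L ≈ 91.7 mm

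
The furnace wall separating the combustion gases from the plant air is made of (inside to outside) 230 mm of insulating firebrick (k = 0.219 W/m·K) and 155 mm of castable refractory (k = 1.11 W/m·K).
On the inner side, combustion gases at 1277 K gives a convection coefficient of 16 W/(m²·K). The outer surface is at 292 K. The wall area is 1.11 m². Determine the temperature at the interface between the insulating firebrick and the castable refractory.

Model the wall as resistances in series:
R_inner film = 1/(h_i·A) = 1/(16×1.11) = 0.05631 K/W
R_insulating firebrick = L/(kA) = 0.23/(0.219×1.11) = 0.9462 K/W
R_castable refractory = L/(kA) = 0.155/(1.11×1.11) = 0.1258 K/W
R_total = 1.128 K/W;  Q = ΔT/R_total = 985/1.128 = 873 W
T_interface = T_inner − Q·ΣR(inner→interface) = 1277 − 873×1.002

T ≈ 402 K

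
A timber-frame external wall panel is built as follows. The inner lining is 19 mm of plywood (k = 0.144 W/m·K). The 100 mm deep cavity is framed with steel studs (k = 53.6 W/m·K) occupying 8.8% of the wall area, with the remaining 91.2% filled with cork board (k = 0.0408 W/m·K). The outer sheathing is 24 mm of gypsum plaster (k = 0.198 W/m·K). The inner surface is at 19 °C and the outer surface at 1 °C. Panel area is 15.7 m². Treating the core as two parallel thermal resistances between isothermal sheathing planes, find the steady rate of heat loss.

Q ≈ 1030 W

Sheathing layers in series; stud and cavity paths in parallel between them.
R_inner = 0.019/(0.144×15.7) = 0.008404 K/W
R_stud  = 0.1/(53.6×0.088×15.7) = 0.00135 K/W
R_cav   = 0.1/(0.0408×0.912×15.7) = 0.1712 K/W
1/R_core = 1/R_stud + 1/R_cav → R_core = 0.00134 K/W
R_outer = 0.024/(0.198×15.7) = 0.007721 K/W
R_total = 0.01746 K/W
Q = ΔT/R_total = 18/0.01746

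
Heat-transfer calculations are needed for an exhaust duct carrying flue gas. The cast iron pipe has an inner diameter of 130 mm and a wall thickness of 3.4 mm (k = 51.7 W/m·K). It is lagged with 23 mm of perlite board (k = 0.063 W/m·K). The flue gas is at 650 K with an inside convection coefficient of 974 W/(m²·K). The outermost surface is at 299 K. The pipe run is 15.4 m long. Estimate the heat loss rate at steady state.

Q ≈ 7350 W

Cylindrical conduction, so R = ln(r₂/r₁)/(2πkL) per layer, in series:
R_inner film = 1/(h_i·2πr₁L) = 1/(974×2π×0.065×15.4) = 1.632×10^-4 K/W
R_cast iron pipe wall = ln(68.4/65)/(2π×51.7×15.4) = 1.019×10^-5 K/W
R_perlite board = ln(91.4/68.4)/(2π×0.063×15.4) = 0.04755 K/W
R_total = 0.04773 K/W
Q = ΔT/R_total = 351/0.04773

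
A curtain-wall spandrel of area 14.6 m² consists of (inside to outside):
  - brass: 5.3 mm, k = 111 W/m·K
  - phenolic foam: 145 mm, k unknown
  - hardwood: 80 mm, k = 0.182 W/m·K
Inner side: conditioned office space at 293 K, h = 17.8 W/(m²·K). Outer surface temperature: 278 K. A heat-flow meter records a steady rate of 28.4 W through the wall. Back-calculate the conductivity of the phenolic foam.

k ≈ 0.0201 W/(m·K)

Treating each layer as a thermal resistance in series:
R_inner film = 1/(h_i·A) = 1/(17.8×14.6) = 0.003848 K/W
R_brass = L/(kA) = 0.0053/(111×14.6) = 3.27×10^-6 K/W
R_hardwood = L/(kA) = 0.08/(0.182×14.6) = 0.03011 K/W
Sum of known resistances R_other = 0.03396 K/W
Total R = ΔT/Q = 15/28.4 = 0.5282 K/W
R_phenolic foam = R_total − R_other = 0.4942 K/W
k = L/(R·A) = 0.145/(0.4942×14.6)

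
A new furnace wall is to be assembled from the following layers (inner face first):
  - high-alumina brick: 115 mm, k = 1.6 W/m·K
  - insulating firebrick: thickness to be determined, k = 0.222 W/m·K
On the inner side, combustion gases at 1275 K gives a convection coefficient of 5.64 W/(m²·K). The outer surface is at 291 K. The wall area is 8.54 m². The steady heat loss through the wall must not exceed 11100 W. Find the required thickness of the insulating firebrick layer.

L ≈ 113 mm

Series thermal resistances:
R_inner film = 1/(h_i·A) = 1/(5.64×8.54) = 0.02076 K/W
R_high-alumina brick = L/(kA) = 0.115/(1.6×8.54) = 0.008416 K/W
Sum of the known resistances R_other = 0.02918 K/W
Required total resistance R_tot = ΔT/Q_allow = 984/11100 = 0.08865 K/W
R_insulating firebrick = R_tot − R_other = 0.05947 K/W
L = R·k·A = 0.05947×0.222×8.54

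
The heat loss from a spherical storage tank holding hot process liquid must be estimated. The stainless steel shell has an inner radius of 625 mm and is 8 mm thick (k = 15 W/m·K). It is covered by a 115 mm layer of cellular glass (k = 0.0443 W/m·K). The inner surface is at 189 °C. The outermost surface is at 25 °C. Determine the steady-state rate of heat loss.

For a spherical shell R = (1/r₁ − 1/r₂)/(4πk); film R = 1/(h·4πr²). In series:
R_stainless steel shell = (1/0.625 − 1/0.633)/(4π×15) = 1.073×10^-4 K/W
R_cellular glass = (1/0.633 − 1/0.748)/(4π×0.0443) = 0.4363 K/W
R_total = 0.4364 K/W
Q = ΔT/R_total = 164/0.4364

Q ≈ 376 W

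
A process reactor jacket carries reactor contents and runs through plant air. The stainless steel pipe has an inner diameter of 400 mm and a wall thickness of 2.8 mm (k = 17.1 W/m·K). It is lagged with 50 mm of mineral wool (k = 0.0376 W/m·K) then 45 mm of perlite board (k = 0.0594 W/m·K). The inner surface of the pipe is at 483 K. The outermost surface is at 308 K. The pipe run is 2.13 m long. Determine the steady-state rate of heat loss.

Q ≈ 272 W

Cylindrical conduction, so R = ln(r₂/r₁)/(2πkL) per layer, in series:
R_stainless steel pipe wall = ln(202.8/200)/(2π×17.1×2.13) = 6.075×10^-5 K/W
R_mineral wool = ln(252.8/202.8)/(2π×0.0376×2.13) = 0.4379 K/W
R_perlite board = ln(297.8/252.8)/(2π×0.0594×2.13) = 0.2061 K/W
R_total = 0.6441 K/W
Q = ΔT/R_total = 175/0.6441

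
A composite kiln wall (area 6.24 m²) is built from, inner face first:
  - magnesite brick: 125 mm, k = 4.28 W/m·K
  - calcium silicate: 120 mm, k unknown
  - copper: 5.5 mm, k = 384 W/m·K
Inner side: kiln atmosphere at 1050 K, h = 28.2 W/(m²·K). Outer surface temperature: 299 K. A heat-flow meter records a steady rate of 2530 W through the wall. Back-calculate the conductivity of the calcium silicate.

Model the wall as resistances in series:
R_inner film = 1/(h_i·A) = 1/(28.2×6.24) = 0.005683 K/W
R_magnesite brick = L/(kA) = 0.125/(4.28×6.24) = 0.00468 K/W
R_copper = L/(kA) = 0.0055/(384×6.24) = 2.295×10^-6 K/W
Sum of known resistances R_other = 0.01037 K/W
Total R = ΔT/Q = 751/2530 = 0.2968 K/W
R_calcium silicate = R_total − R_other = 0.2865 K/W
k = L/(R·A) = 0.12/(0.2865×6.24)

k ≈ 0.0671 W/(m·K)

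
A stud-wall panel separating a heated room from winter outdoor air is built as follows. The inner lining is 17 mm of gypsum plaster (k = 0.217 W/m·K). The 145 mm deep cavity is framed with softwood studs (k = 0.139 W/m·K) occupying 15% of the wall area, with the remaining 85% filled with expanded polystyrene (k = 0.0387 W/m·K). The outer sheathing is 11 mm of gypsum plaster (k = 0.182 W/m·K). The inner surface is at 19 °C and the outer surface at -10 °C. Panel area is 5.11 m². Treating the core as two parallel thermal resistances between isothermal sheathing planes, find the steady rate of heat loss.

Q ≈ 52.2 W

Sheathing layers in series; stud and cavity paths in parallel between them.
R_inner = 0.017/(0.217×5.11) = 0.01533 K/W
R_stud  = 0.145/(0.139×0.15×5.11) = 1.361 K/W
R_cav   = 0.145/(0.0387×0.85×5.11) = 0.8626 K/W
1/R_core = 1/R_stud + 1/R_cav → R_core = 0.528 K/W
R_outer = 0.011/(0.182×5.11) = 0.01183 K/W
R_total = 0.5551 K/W
Q = ΔT/R_total = 29/0.5551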